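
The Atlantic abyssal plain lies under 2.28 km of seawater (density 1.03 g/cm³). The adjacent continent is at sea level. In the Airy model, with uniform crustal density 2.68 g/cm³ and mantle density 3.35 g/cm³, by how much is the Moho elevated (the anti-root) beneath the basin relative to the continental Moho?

5.61 km

Isostatic balance requires: replacing crust with seawater at the top is compensated by replacing crust with mantle at the base: d (ρ_c − ρ_w) = a (ρ_m − ρ_c).
a = d (ρ_c − ρ_w)/(ρ_m − ρ_c) = 2.28 km × 1.65/0.67 = 5.61 km.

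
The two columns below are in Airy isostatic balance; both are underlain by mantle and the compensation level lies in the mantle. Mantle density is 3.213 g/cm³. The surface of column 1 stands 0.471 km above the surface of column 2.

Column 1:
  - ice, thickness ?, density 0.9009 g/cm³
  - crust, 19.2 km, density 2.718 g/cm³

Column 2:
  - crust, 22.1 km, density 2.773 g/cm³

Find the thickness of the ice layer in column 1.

Take the compensation level at the base of the deeper column (depth z_c below the surface of column 1) and equate Σ ρ_i t_i down to z_c; mantle fills any gap and the z_c terms cancel.
Column 1: x×0.9009 + 19.2×2.718 + (z_c − 19.2 − x)×3.213
Column 2: 0.471×0 + 22.1×2.773 + (z_c − 0.471 − 22.1)×3.213
The z_c×3.213 term appears on both sides and cancels. Collect the known terms of each column as K = Σ(ρt)_known − 3.213 × (depth of known layers): K_1 = 52.1856 − 3.213×19.2 = −9.504; K_2 = 61.2833 − 3.213×(0.471 + 22.1) = −11.237323.
Balance: K_1 − x×(3.213 − 0.9009) = K_2, so x = (K_1 − K_2)/(3.213 − 0.9009) = 1.73332/2.3121 = 0.75 km.

0.75 km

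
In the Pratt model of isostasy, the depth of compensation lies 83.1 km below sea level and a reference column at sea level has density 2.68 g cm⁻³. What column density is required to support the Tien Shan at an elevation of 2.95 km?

Pratt balance: ρ_ref D = ρ (D + h).
ρ = ρ_ref D/(D + h) = 2.68 × 83.1 km/(83.1 km + 2.95 km) = 2.59 g cm⁻³.

2.59 g cm⁻³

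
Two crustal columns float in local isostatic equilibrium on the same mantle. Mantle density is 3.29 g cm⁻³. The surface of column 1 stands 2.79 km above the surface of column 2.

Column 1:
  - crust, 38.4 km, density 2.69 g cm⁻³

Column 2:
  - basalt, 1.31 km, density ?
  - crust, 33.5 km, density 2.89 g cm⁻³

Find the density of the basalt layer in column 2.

Take the compensation level at the base of the deeper column (depth z_c below the surface of column 1) and equate Σ ρ_i t_i down to z_c; mantle fills any gap and the z_c terms cancel.
Column 1: 38.4×2.69 + (z_c − 38.4)×3.29
Column 2: 2.79×0 + 1.31×ρ + 33.5×2.89 + (z_c − 2.79 − 34.81)×3.29
The z_c×3.29 term appears on both sides and cancels. Collect the known terms of each column as K = Σ(ρt)_known − 3.29 × (depth of known layers): K_1 = 103.296 − 3.29×38.4 = −23.04; K_2 = 96.815 − 3.29×(2.79 + 34.81) = −26.889.
Balance: K_1 = K_2 + 1.31×ρ, so ρ = (K_1 − K_2)/1.31 = 3.849/1.31 = 2.94 g cm⁻³.

2.94 g cm⁻³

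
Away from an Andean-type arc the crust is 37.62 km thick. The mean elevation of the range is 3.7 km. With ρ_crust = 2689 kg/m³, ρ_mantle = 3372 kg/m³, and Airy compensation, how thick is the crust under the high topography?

55.9 km

Root depth r = h ρ_c / (ρ_m − ρ_c) = 3.7 km × 2689 / 683 = 14.57 km.
Total thickness = T + h + r = 37.62 km + 3.7 km + 14.57 km = 55.9 km.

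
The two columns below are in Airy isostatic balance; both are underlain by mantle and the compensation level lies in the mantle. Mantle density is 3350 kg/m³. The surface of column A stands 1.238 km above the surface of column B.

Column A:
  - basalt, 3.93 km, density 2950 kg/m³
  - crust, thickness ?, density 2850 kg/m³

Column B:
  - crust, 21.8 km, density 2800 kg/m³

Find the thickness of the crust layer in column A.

Take the compensation level at the base of the deeper column (depth z_c below the surface of column A) and equate Σ ρ_i t_i down to z_c; mantle fills any gap and the z_c terms cancel.
Column A: 3.93×2950 + x×2850 + (z_c − 3.93 − x)×3350
Column B: 1.238×0 + 21.8×2800 + (z_c − 1.238 − 21.8)×3350
The z_c×3350 term appears on both sides and cancels. Collect the known terms of each column as K = Σ(ρt)_known − 3350 × (depth of known layers): K_A = 11593.5 − 3350×3.93 = −1572; K_B = 61040 − 3350×(1.238 + 21.8) = −16137.3.
Balance: K_A − x×(3350 − 2850) = K_B, so x = (K_A − K_B)/(3350 − 2850) = 14565.3/500 = 29.1 km.

29.1 km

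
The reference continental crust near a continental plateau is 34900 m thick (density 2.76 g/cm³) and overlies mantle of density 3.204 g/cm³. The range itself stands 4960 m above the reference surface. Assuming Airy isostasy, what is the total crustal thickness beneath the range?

Root depth r = h ρ_c / (ρ_m − ρ_c) = 4960 m × 2.76 / 0.444 = 30830 m.
Total thickness = T + h + r = 34900 m + 4960 m + 30830 m = 70700 m.

70700 m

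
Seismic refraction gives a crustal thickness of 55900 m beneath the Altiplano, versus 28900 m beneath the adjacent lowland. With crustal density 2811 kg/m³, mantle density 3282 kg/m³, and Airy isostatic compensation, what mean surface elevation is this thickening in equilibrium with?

Excess crust Δ = 55900 m − 28900 m = 27000 m, split between elevation h and root r with h + r = Δ.
Airy balance ρ_c h = (ρ_m − ρ_c) r gives r = h ρ_c/(ρ_m − ρ_c), so h (1 + ρ_c/(ρ_m − ρ_c)) = Δ, i.e. h = Δ (ρ_m − ρ_c)/ρ_m.
h = 27000 m × 471/3282 = 3870 m.

3870 m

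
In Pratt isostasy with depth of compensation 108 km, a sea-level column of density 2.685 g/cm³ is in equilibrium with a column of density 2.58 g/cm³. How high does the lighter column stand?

ρ_ref D = ρ (D + h) → h = D (ρ_ref − ρ)/ρ.
h = 108 km × (2.685 − 2.58)/2.58 = 4.4 km.

4.4 km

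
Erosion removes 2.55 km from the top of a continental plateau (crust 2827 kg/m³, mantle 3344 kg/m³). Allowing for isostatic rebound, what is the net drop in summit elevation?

0.394 km

Rebound u = e ρ_c/ρ_m = 2.55 km × 2827/3344 = 2.156 km.
Net surface drop = e − u = 2.55 km − 2.156 km = e (ρ_m − ρ_c)/ρ_m = 0.394 km.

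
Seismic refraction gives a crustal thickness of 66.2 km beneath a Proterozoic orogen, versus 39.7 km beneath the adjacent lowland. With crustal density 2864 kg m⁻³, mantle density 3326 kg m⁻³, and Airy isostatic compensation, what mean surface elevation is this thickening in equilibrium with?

3.68 km

Excess crust Δ = 66.2 km − 39.7 km = 26.5 km, split between elevation h and root r with h + r = Δ.
Airy balance ρ_c h = (ρ_m − ρ_c) r gives r = h ρ_c/(ρ_m − ρ_c), so h (1 + ρ_c/(ρ_m − ρ_c)) = Δ, i.e. h = Δ (ρ_m − ρ_c)/ρ_m.
h = 26.5 km × 462/3326 = 3.68 km.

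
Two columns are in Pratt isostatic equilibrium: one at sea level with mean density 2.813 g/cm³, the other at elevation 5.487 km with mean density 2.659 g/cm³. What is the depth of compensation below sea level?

94.7 km

ρ_ref D = ρ (D + h) → D (ρ_ref − ρ) = ρ h.
D = ρ h/(ρ_ref − ρ) = 2.659 × 5.487 km/(2.813 − 2.659) = 94.7 km.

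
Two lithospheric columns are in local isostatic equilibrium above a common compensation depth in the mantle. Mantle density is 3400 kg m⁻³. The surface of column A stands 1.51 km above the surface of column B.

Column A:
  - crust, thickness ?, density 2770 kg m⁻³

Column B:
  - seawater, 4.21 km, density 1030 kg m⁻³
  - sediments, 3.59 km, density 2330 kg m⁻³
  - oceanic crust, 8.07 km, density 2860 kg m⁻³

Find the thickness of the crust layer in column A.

37 km

Take the compensation level at the base of the deeper column (depth z_c below the surface of column A) and equate Σ ρ_i t_i down to z_c; mantle fills any gap and the z_c terms cancel.
Column A: x×2770 + (z_c − 0 − x)×3400
Column B: 1.51×0 + 4.21×1030 + 3.59×2330 + 8.07×2860 + (z_c − 1.51 − 15.87)×3400
The z_c×3400 term appears on both sides and cancels. Collect the known terms of each column as K = Σ(ρt)_known − 3400 × (depth of known layers): K_A = 0 − 3400×0 = 0; K_B = 35781.2 − 3400×(1.51 + 15.87) = −23310.8.
Balance: K_A − x×(3400 − 2770) = K_B, so x = (K_A − K_B)/(3400 − 2770) = 23310.8/630 = 37 km.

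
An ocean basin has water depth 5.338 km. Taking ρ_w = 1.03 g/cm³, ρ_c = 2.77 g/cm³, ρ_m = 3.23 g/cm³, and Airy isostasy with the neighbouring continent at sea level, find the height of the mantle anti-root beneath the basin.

For local isostatic compensation: replacing crust with seawater at the top is compensated by replacing crust with mantle at the base: d (ρ_c − ρ_w) = a (ρ_m − ρ_c).
a = d (ρ_c − ρ_w)/(ρ_m − ρ_c) = 5.338 km × 1.74/0.46 = 20.2 km.

20.2 km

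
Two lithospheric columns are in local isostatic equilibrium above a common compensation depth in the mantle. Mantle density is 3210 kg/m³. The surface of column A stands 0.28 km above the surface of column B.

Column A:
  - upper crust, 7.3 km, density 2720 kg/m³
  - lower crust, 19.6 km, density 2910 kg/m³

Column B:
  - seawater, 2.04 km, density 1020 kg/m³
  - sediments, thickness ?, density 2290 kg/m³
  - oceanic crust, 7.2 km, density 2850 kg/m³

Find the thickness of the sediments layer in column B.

Take the compensation level at the base of the deeper column (depth z_c below the surface of column A) and equate Σ ρ_i t_i down to z_c; mantle fills any gap and the z_c terms cancel.
Column A: 7.3×2720 + 19.6×2910 + (z_c − 26.9)×3210
Column B: 0.28×0 + 2.04×1020 + x×2290 + 7.2×2850 + (z_c − 0.28 − 9.24 − x)×3210
The z_c×3210 term appears on both sides and cancels. Collect the known terms of each column as K = Σ(ρt)_known − 3210 × (depth of known layers): K_A = 76892 − 3210×26.9 = −9457; K_B = 22600.8 − 3210×(0.28 + 9.24) = −7958.4.
Balance: K_A = K_B − x×(3210 − 2290), so x = (K_B − K_A)/(3210 − 2290) = 1498.6/920 = 1.63 km.

1.63 km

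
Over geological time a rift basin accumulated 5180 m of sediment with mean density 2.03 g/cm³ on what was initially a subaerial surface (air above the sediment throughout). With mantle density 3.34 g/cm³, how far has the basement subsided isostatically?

Subaerial load: s = t ρ_sed / ρ_m = 5180 m × 2.03/3.34 = 3150 m.

3150 m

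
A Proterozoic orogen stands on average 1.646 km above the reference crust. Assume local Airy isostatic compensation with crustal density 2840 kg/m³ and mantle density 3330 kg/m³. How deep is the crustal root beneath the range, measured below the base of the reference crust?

Equating mass per unit area of the two columns: the weight of the topography is balanced by the buoyancy of the root, ρ_c h = (ρ_m − ρ_c) r.
r = h · ρ_c / (ρ_m − ρ_c) = 1.646 km × 2840 / (3330 − 2840) = 9.54 km.

9.54 km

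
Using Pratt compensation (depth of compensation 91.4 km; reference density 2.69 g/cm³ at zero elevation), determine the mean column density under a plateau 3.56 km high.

2.59 g/cm³

Pratt balance: ρ_ref D = ρ (D + h).
ρ = ρ_ref D/(D + h) = 2.69 × 91.4 km/(91.4 km + 3.56 km) = 2.59 g/cm³.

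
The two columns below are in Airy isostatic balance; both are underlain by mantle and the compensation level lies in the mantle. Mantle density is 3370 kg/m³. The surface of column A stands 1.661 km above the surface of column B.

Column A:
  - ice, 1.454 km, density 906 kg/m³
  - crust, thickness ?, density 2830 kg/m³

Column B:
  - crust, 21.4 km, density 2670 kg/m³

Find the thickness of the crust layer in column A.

Take the compensation level at the base of the deeper column (depth z_c below the surface of column A) and equate Σ ρ_i t_i down to z_c; mantle fills any gap and the z_c terms cancel.
Column A: 1.454×906 + x×2830 + (z_c − 1.454 − x)×3370
Column B: 1.661×0 + 21.4×2670 + (z_c − 1.661 − 21.4)×3370
The z_c×3370 term appears on both sides and cancels. Collect the known terms of each column as K = Σ(ρt)_known − 3370 × (depth of known layers): K_A = 1317.324 − 3370×1.454 = −3582.656; K_B = 57138 − 3370×(1.661 + 21.4) = −20577.57.
Balance: K_A − x×(3370 − 2830) = K_B, so x = (K_A − K_B)/(3370 − 2830) = 16994.9/540 = 31.5 km.

31.5 km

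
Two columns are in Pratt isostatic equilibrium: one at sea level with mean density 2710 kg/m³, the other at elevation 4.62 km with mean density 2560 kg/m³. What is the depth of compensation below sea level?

78.8 km

ρ_ref D = ρ (D + h) → D (ρ_ref − ρ) = ρ h.
D = ρ h/(ρ_ref − ρ) = 2560 × 4.62 km/(2710 − 2560) = 78.8 km.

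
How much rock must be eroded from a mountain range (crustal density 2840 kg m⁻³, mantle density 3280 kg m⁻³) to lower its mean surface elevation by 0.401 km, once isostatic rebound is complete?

Net drop Δ = e − u = e − e ρ_c/ρ_m = e (ρ_m − ρ_c)/ρ_m.
e = Δ ρ_m/(ρ_m − ρ_c) = 0.401 km × 3280/440 = 2.99 km.

2.99 km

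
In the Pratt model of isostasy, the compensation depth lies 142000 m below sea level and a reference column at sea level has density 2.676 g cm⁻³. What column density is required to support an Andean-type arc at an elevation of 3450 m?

Pratt balance: ρ_ref D = ρ (D + h).
ρ = ρ_ref D/(D + h) = 2.676 × 142000 m/(142000 m + 3450 m) = 2.61 g cm⁻³.

2.61 g cm⁻³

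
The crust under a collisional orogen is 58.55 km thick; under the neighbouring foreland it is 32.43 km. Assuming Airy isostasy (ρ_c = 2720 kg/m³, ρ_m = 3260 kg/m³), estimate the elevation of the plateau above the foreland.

4.33 km

Excess crust Δ = 58.55 km − 32.43 km = 26.12 km, split between elevation h and root r with h + r = Δ.
Airy balance ρ_c h = (ρ_m − ρ_c) r gives r = h ρ_c/(ρ_m − ρ_c), so h (1 + ρ_c/(ρ_m − ρ_c)) = Δ, i.e. h = Δ (ρ_m − ρ_c)/ρ_m.
h = 26.12 km × 540/3260 = 4.33 km.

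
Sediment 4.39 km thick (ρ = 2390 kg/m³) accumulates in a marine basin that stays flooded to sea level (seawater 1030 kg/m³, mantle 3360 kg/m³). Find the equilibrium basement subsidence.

2.56 km

Submarine loading: the sediment displaces seawater, and the subsidence is in turn flooded, so s (ρ_m − ρ_w) = t (ρ_sed − ρ_w).
s = 4.39 km × (2390 − 1030) / (3360 − 1030) = 2.56 km.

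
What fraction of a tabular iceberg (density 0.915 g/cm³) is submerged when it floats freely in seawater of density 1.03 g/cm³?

Submerged fraction = ρ_obj/ρ_fluid = 0.915/1.03 = 88.8%.

88.8%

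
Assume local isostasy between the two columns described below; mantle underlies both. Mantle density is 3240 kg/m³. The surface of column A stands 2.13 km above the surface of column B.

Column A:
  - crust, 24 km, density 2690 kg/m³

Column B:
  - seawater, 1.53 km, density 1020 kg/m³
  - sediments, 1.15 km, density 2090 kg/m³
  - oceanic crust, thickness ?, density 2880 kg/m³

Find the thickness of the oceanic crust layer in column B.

4.39 km

Take the compensation level at the base of the deeper column (depth z_c below the surface of column A) and equate Σ ρ_i t_i down to z_c; mantle fills any gap and the z_c terms cancel.
Column A: 24×2690 + (z_c − 24)×3240
Column B: 2.13×0 + 1.53×1020 + 1.15×2090 + x×2880 + (z_c − 2.13 − 2.68 − x)×3240
The z_c×3240 term appears on both sides and cancels. Collect the known terms of each column as K = Σ(ρt)_known − 3240 × (depth of known layers): K_A = 64560 − 3240×24 = −13200; K_B = 3964.1 − 3240×(2.13 + 2.68) = −11620.3.
Balance: K_A = K_B − x×(3240 − 2880), so x = (K_B − K_A)/(3240 − 2880) = 1579.7/360 = 4.39 km.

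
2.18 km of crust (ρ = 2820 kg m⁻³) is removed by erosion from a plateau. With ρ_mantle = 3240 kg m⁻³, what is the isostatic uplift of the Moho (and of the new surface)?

Unloading: uplift u = e ρ_c/ρ_m = 2.18 km × 2820/3240 = 1.9 km.

1.9 km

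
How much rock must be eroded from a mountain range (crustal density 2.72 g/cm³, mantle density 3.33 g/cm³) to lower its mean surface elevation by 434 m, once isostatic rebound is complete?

2370 m

Net drop Δ = e − u = e − e ρ_c/ρ_m = e (ρ_m − ρ_c)/ρ_m.
e = Δ ρ_m/(ρ_m − ρ_c) = 434 m × 3.33/0.61 = 2370 m.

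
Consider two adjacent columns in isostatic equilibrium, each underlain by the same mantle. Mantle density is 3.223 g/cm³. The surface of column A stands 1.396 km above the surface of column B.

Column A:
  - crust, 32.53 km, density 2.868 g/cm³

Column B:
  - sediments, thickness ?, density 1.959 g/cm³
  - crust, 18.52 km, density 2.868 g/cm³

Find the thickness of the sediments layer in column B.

0.375 km

Take the compensation level at the base of the deeper column (depth z_c below the surface of column A) and equate Σ ρ_i t_i down to z_c; mantle fills any gap and the z_c terms cancel.
Column A: 32.53×2.868 + (z_c − 32.53)×3.223
Column B: 1.396×0 + x×1.959 + 18.52×2.868 + (z_c − 1.396 − 18.52 − x)×3.223
The z_c×3.223 term appears on both sides and cancels. Collect the known terms of each column as K = Σ(ρt)_known − 3.223 × (depth of known layers): K_A = 93.29604 − 3.223×32.53 = −11.54815; K_B = 53.11536 − 3.223×(1.396 + 18.52) = −11.073908.
Balance: K_A = K_B − x×(3.223 − 1.959), so x = (K_B − K_A)/(3.223 − 1.959) = 0.474242/1.264 = 0.375 km.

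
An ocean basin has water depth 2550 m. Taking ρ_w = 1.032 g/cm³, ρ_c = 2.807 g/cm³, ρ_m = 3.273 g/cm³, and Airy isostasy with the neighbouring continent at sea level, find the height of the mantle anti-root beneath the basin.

9710 m

Equating mass per unit area of the two columns: replacing crust with seawater at the top is compensated by replacing crust with mantle at the base: d (ρ_c − ρ_w) = a (ρ_m − ρ_c).
a = d (ρ_c − ρ_w)/(ρ_m − ρ_c) = 2550 m × 1.775/0.466 = 9710 m.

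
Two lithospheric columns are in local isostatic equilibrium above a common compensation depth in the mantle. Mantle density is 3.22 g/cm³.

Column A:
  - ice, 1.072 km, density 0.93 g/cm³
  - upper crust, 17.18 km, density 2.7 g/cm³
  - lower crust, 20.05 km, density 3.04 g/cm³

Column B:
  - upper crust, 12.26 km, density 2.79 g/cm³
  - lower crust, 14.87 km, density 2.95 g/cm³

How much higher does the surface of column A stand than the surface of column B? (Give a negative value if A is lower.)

1.77 km

For any compensation level in the mantle, the mantle terms cancel and isostasy reduces to e = (Σt_A − Σt_B) − (Σ(ρt)_A − Σ(ρt)_B) / ρ_m.
Σt_A = 38.302 km; Σt_B = 27.13 km; Σ(ρt)_A = 108.33496; Σ(ρt)_B = 78.0719 (in km·g/cm³).
e = (38.302 − 27.13) − (108.33496 − 78.0719) / 3.22 = 1.77 km.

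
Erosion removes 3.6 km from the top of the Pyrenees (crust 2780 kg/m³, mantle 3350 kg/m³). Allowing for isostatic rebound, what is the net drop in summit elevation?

0.613 km

Rebound u = e ρ_c/ρ_m = 3.6 km × 2780/3350 = 2.987 km.
Net surface drop = e − u = 3.6 km − 2.987 km = e (ρ_m − ρ_c)/ρ_m = 0.613 km.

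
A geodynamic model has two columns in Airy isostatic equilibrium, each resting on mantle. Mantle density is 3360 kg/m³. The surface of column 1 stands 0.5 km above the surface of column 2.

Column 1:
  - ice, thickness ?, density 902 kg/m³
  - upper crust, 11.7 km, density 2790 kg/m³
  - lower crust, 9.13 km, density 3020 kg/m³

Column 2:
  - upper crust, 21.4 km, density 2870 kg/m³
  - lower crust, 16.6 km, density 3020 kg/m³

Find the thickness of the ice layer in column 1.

3.27 km

Take the compensation level at the base of the deeper column (depth z_c below the surface of column 1) and equate Σ ρ_i t_i down to z_c; mantle fills any gap and the z_c terms cancel.
Column 1: x×902 + 11.7×2790 + 9.13×3020 + (z_c − 20.83 − x)×3360
Column 2: 0.5×0 + 21.4×2870 + 16.6×3020 + (z_c − 0.5 − 38)×3360
The z_c×3360 term appears on both sides and cancels. Collect the known terms of each column as K = Σ(ρt)_known − 3360 × (depth of known layers): K_1 = 60215.6 − 3360×20.83 = −9773.2; K_2 = 111550 − 3360×(0.5 + 38) = −17810.
Balance: K_1 − x×(3360 − 902) = K_2, so x = (K_1 − K_2)/(3360 − 902) = 8036.8/2458 = 3.27 km.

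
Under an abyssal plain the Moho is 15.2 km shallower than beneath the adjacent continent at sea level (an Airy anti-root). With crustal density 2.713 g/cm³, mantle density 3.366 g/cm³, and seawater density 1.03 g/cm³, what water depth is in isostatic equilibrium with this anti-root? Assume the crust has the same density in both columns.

Replacing a thickness d of crust by seawater at the top must be balanced by replacing crust with mantle at the base: d (ρ_c − ρ_w) = a (ρ_m − ρ_c).
d = a (ρ_m − ρ_c)/(ρ_c − ρ_w) = 15.2 km × 0.653/1.683 = 5.9 km.

5.9 km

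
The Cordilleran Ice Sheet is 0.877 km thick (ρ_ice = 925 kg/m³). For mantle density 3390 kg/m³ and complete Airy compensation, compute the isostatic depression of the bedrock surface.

0.239 km

In Airy isostatic equilibrium: the ice load ρ_ice t is balanced by mantle displaced below, ρ_m s.
s = t ρ_ice / ρ_m = 0.877 km × 925/3390 = 0.239 km.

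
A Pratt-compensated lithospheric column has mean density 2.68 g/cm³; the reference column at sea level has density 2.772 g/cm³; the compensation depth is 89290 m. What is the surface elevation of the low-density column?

ρ_ref D = ρ (D + h) → h = D (ρ_ref − ρ)/ρ.
h = 89290 m × (2.772 − 2.68)/2.68 = 3070 m.

3070 m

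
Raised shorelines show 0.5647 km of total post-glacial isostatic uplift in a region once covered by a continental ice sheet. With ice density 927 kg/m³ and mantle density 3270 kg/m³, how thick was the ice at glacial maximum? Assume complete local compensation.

u = t ρ_ice/ρ_m → t = u ρ_m/ρ_ice = 0.5647 km × 3270/927 = 1.99 km.

1.99 km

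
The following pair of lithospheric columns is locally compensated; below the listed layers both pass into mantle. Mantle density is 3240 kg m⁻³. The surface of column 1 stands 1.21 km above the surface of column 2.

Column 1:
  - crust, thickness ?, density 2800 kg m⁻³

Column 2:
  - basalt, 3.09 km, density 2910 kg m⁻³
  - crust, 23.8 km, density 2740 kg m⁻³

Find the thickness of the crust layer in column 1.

38.3 km

Take the compensation level at the base of the deeper column (depth z_c below the surface of column 1) and equate Σ ρ_i t_i down to z_c; mantle fills any gap and the z_c terms cancel.
Column 1: x×2800 + (z_c − 0 − x)×3240
Column 2: 1.21×0 + 3.09×2910 + 23.8×2740 + (z_c − 1.21 − 26.89)×3240
The z_c×3240 term appears on both sides and cancels. Collect the known terms of each column as K = Σ(ρt)_known − 3240 × (depth of known layers): K_1 = 0 − 3240×0 = 0; K_2 = 74203.9 − 3240×(1.21 + 26.89) = −16840.1.
Balance: K_1 − x×(3240 − 2800) = K_2, so x = (K_1 − K_2)/(3240 − 2800) = 16840.1/440 = 38.3 km.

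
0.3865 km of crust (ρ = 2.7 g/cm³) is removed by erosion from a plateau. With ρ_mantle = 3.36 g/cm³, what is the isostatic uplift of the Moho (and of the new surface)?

Unloading: uplift u = e ρ_c/ρ_m = 0.3865 km × 2.7/3.36 = 0.311 km.

0.311 km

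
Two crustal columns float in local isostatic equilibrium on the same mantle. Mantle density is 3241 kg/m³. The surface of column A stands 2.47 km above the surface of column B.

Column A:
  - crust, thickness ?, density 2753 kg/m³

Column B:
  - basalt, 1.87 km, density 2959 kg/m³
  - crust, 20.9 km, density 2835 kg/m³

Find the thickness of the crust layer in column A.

Take the compensation level at the base of the deeper column (depth z_c below the surface of column A) and equate Σ ρ_i t_i down to z_c; mantle fills any gap and the z_c terms cancel.
Column A: x×2753 + (z_c − 0 − x)×3241
Column B: 2.47×0 + 1.87×2959 + 20.9×2835 + (z_c − 2.47 − 22.77)×3241
The z_c×3241 term appears on both sides and cancels. Collect the known terms of each column as K = Σ(ρt)_known − 3241 × (depth of known layers): K_A = 0 − 3241×0 = 0; K_B = 64784.83 − 3241×(2.47 + 22.77) = −17018.01.
Balance: K_A − x×(3241 − 2753) = K_B, so x = (K_A − K_B)/(3241 − 2753) = 17018/488 = 34.9 km.

34.9 km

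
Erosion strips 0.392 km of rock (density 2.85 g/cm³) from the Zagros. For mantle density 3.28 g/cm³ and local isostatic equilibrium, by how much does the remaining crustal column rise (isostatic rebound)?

Unloading: uplift u = e ρ_c/ρ_m = 0.392 km × 2.85/3.28 = 0.341 km.

0.341 km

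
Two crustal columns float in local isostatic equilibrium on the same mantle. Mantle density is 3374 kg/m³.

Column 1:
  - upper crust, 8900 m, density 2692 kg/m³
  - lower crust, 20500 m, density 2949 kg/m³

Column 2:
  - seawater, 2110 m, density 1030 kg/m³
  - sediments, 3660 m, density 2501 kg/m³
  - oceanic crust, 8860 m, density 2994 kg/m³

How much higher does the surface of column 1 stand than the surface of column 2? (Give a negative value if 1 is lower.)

For any compensation level in the mantle, the mantle terms cancel and isostasy reduces to e = (Σt_1 − Σt_2) − (Σ(ρt)_1 − Σ(ρt)_2) / ρ_m.
Σt_1 = 29400 m; Σt_2 = 14630 m; Σ(ρt)_1 = 84413300; Σ(ρt)_2 = 37853800 (in m·kg/m³).
e = (29400 − 14630) − (84413300 − 37853800) / 3374 = 971 m.

971 m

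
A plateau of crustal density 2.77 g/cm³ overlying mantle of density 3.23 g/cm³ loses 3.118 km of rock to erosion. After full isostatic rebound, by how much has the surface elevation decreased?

0.444 km

Rebound u = e ρ_c/ρ_m = 3.118 km × 2.77/3.23 = 2.674 km.
Net surface drop = e − u = 3.118 km − 2.674 km = e (ρ_m − ρ_c)/ρ_m = 0.444 km.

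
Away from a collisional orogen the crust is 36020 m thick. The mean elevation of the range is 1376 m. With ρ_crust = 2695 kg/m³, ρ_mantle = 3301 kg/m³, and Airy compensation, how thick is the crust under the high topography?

Root depth r = h ρ_c / (ρ_m − ρ_c) = 1376 m × 2695 / 606 = 6119 m.
Total thickness = T + h + r = 36020 m + 1376 m + 6119 m = 43500 m.

43500 m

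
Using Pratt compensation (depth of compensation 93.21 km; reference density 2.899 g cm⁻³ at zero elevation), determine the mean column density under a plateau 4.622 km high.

2.76 g cm⁻³

Pratt balance: ρ_ref D = ρ (D + h).
ρ = ρ_ref D/(D + h) = 2.899 × 93.21 km/(93.21 km + 4.622 km) = 2.76 g cm⁻³.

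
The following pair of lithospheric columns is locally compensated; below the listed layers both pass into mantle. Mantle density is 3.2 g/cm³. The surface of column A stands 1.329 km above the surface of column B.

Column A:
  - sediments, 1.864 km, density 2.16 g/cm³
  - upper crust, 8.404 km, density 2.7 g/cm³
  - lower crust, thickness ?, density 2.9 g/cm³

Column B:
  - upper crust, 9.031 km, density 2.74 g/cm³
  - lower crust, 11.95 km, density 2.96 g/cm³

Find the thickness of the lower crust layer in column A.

Take the compensation level at the base of the deeper column (depth z_c below the surface of column A) and equate Σ ρ_i t_i down to z_c; mantle fills any gap and the z_c terms cancel.
Column A: 1.864×2.16 + 8.404×2.7 + x×2.9 + (z_c − 10.268 − x)×3.2
Column B: 1.329×0 + 9.031×2.74 + 11.95×2.96 + (z_c − 1.329 − 20.981)×3.2
The z_c×3.2 term appears on both sides and cancels. Collect the known terms of each column as K = Σ(ρt)_known − 3.2 × (depth of known layers): K_A = 26.71704 − 3.2×10.268 = −6.14056; K_B = 60.11694 − 3.2×(1.329 + 20.981) = −11.27506.
Balance: K_A − x×(3.2 − 2.9) = K_B, so x = (K_A − K_B)/(3.2 − 2.9) = 5.1345/0.3 = 17.1 km.

17.1 km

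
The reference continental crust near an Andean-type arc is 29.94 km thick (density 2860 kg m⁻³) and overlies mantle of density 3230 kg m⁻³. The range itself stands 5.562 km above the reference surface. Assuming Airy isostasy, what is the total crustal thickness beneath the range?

78.5 km

Root depth r = h ρ_c / (ρ_m − ρ_c) = 5.562 km × 2860 / 370 = 42.99 km.
Total thickness = T + h + r = 29.94 km + 5.562 km + 42.99 km = 78.5 km.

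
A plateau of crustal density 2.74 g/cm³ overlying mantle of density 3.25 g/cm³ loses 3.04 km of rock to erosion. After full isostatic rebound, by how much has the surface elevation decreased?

0.477 km

Rebound u = e ρ_c/ρ_m = 3.04 km × 2.74/3.25 = 2.563 km.
Net surface drop = e − u = 3.04 km − 2.563 km = e (ρ_m − ρ_c)/ρ_m = 0.477 km.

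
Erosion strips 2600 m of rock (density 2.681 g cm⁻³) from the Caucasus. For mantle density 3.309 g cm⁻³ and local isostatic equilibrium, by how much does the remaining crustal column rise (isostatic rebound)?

2110 m

Unloading: uplift u = e ρ_c/ρ_m = 2600 m × 2.681/3.309 = 2110 m.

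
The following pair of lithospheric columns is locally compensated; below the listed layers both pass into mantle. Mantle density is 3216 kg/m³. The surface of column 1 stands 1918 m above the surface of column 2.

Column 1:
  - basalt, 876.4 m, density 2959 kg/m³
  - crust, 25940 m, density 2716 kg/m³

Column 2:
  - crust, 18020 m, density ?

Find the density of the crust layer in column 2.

Take the compensation level at the base of the deeper column (depth z_c below the surface of column 1) and equate Σ ρ_i t_i down to z_c; mantle fills any gap and the z_c terms cancel.
Column 1: 876.4×2959 + 25940×2716 + (z_c − 26816.4)×3216
Column 2: 1918×0 + 18020×ρ + (z_c − 1918 − 18020)×3216
The z_c×3216 term appears on both sides and cancels. Collect the known terms of each column as K = Σ(ρt)_known − 3216 × (depth of known layers): K_1 = 73046307.6 − 3216×26816.4 = −13195234.8; K_2 = 0 − 3216×(1918 + 18020) = −64120608.
Balance: K_1 = K_2 + 18020×ρ, so ρ = (K_1 − K_2)/18020 = 50925400/18020 = 2830 kg/m³.

2830 kg/m³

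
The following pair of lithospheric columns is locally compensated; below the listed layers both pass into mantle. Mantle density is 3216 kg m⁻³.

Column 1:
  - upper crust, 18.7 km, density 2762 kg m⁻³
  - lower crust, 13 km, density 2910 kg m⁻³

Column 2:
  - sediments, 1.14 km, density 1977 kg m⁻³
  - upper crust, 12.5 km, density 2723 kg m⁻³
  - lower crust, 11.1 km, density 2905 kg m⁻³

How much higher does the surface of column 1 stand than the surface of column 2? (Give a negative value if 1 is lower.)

0.448 km

For any compensation level in the mantle, the mantle terms cancel and isostasy reduces to e = (Σt_1 − Σt_2) − (Σ(ρt)_1 − Σ(ρt)_2) / ρ_m.
Σt_1 = 31.7 km; Σt_2 = 24.74 km; Σ(ρt)_1 = 89479.4; Σ(ρt)_2 = 68536.78 (in km·kg m⁻³).
e = (31.7 − 24.74) − (89479.4 − 68536.78) / 3216 = 0.448 km.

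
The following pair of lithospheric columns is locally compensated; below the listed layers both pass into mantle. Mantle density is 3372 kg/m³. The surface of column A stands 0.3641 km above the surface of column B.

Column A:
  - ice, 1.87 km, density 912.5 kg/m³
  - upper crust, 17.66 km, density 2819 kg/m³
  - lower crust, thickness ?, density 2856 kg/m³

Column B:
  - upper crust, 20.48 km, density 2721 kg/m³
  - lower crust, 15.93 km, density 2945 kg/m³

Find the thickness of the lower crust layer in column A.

13.6 km

Take the compensation level at the base of the deeper column (depth z_c below the surface of column A) and equate Σ ρ_i t_i down to z_c; mantle fills any gap and the z_c terms cancel.
Column A: 1.87×912.5 + 17.66×2819 + x×2856 + (z_c − 19.53 − x)×3372
Column B: 0.3641×0 + 20.48×2721 + 15.93×2945 + (z_c − 0.3641 − 36.41)×3372
The z_c×3372 term appears on both sides and cancels. Collect the known terms of each column as K = Σ(ρt)_known − 3372 × (depth of known layers): K_A = 51489.915 − 3372×19.53 = −14365.245; K_B = 102639.93 − 3372×(0.3641 + 36.41) = −21362.3352.
Balance: K_A − x×(3372 − 2856) = K_B, so x = (K_A − K_B)/(3372 − 2856) = 6997.09/516 = 13.6 km.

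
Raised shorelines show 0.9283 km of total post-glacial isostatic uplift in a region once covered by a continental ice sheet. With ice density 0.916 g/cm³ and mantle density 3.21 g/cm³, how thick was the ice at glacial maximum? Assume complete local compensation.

3.25 km

u = t ρ_ice/ρ_m → t = u ρ_m/ρ_ice = 0.9283 km × 3.21/0.916 = 3.25 km.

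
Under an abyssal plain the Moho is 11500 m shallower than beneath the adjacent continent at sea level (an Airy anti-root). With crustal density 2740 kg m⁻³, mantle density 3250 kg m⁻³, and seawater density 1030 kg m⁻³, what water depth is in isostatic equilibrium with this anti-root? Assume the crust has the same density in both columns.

3430 m

Replacing a thickness d of crust by seawater at the top must be balanced by replacing crust with mantle at the base: d (ρ_c − ρ_w) = a (ρ_m − ρ_c).
d = a (ρ_m − ρ_c)/(ρ_c − ρ_w) = 11500 m × 510/1710 = 3430 m.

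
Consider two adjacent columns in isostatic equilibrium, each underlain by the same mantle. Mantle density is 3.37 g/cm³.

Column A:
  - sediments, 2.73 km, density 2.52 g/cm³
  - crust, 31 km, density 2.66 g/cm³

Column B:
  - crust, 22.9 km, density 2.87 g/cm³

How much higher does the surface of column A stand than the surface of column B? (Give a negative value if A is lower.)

3.82 km

For any compensation level in the mantle, the mantle terms cancel and isostasy reduces to e = (Σt_A − Σt_B) − (Σ(ρt)_A − Σ(ρt)_B) / ρ_m.
Σt_A = 33.73 km; Σt_B = 22.9 km; Σ(ρt)_A = 89.3396; Σ(ρt)_B = 65.723 (in km·g/cm³).
e = (33.73 − 22.9) − (89.3396 − 65.723) / 3.37 = 3.82 km.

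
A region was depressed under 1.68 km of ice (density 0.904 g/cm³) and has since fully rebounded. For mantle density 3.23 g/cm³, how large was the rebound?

0.47 km

Removing the load lets mantle flow back in; uplift u satisfies ρ_ice t = ρ_m u.
u = t ρ_ice/ρ_m = 1.68 km × 0.904/3.23 = 0.47 km.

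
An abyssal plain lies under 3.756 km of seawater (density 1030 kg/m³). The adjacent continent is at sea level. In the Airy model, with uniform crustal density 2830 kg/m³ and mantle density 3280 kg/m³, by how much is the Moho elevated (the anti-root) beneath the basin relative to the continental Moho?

In Airy isostatic equilibrium: replacing crust with seawater at the top is compensated by replacing crust with mantle at the base: d (ρ_c − ρ_w) = a (ρ_m − ρ_c).
a = d (ρ_c − ρ_w)/(ρ_m − ρ_c) = 3.756 km × 1800/450 = 15 km.

15 km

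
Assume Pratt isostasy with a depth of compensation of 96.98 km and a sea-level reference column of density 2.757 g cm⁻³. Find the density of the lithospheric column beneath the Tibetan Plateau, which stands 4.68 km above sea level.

Pratt balance: ρ_ref D = ρ (D + h).
ρ = ρ_ref D/(D + h) = 2.757 × 96.98 km/(96.98 km + 4.68 km) = 2.63 g cm⁻³.

2.63 g cm⁻³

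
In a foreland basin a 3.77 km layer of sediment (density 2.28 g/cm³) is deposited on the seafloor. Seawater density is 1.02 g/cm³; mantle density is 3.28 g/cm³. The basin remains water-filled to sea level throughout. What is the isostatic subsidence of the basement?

2.1 km

Submarine loading: the sediment displaces seawater, and the subsidence is in turn flooded, so s (ρ_m − ρ_w) = t (ρ_sed − ρ_w).
s = 3.77 km × (2.28 − 1.02) / (3.28 − 1.02) = 2.1 km.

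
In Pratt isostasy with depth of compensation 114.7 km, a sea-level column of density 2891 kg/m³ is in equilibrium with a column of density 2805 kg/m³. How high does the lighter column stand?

ρ_ref D = ρ (D + h) → h = D (ρ_ref − ρ)/ρ.
h = 114.7 km × (2891 − 2805)/2805 = 3.52 km.

3.52 km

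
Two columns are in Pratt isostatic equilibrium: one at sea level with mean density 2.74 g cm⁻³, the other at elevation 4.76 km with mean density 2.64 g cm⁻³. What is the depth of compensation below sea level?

ρ_ref D = ρ (D + h) → D (ρ_ref − ρ) = ρ h.
D = ρ h/(ρ_ref − ρ) = 2.64 × 4.76 km/(2.74 − 2.64) = 126 km.

126 km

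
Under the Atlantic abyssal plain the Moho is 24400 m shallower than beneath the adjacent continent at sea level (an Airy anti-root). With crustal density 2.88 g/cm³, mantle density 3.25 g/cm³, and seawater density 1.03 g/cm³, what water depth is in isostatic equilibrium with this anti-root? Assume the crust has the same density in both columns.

Replacing a thickness d of crust by seawater at the top must be balanced by replacing crust with mantle at the base: d (ρ_c − ρ_w) = a (ρ_m − ρ_c).
d = a (ρ_m − ρ_c)/(ρ_c − ρ_w) = 24400 m × 0.37/1.85 = 4880 m.

4880 m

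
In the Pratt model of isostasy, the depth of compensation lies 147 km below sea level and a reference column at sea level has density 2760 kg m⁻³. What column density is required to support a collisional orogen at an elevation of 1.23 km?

Pratt balance: ρ_ref D = ρ (D + h).
ρ = ρ_ref D/(D + h) = 2760 × 147 km/(147 km + 1.23 km) = 2740 kg m⁻³.

2740 kg m⁻³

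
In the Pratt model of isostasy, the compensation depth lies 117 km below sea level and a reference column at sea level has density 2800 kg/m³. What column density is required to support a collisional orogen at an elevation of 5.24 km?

Pratt balance: ρ_ref D = ρ (D + h).
ρ = ρ_ref D/(D + h) = 2800 × 117 km/(117 km + 5.24 km) = 2680 kg/m³.

2680 kg/m³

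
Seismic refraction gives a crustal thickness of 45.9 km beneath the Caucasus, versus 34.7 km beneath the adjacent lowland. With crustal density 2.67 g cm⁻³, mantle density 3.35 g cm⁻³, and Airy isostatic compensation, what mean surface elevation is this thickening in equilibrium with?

Excess crust Δ = 45.9 km − 34.7 km = 11.2 km, split between elevation h and root r with h + r = Δ.
Airy balance ρ_c h = (ρ_m − ρ_c) r gives r = h ρ_c/(ρ_m − ρ_c), so h (1 + ρ_c/(ρ_m − ρ_c)) = Δ, i.e. h = Δ (ρ_m − ρ_c)/ρ_m.
h = 11.2 km × 0.68/3.35 = 2.27 km.

2.27 km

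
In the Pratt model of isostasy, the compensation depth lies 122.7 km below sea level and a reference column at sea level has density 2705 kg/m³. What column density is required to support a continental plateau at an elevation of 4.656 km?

2610 kg/m³

Pratt balance: ρ_ref D = ρ (D + h).
ρ = ρ_ref D/(D + h) = 2705 × 122.7 km/(122.7 km + 4.656 km) = 2610 kg/m³.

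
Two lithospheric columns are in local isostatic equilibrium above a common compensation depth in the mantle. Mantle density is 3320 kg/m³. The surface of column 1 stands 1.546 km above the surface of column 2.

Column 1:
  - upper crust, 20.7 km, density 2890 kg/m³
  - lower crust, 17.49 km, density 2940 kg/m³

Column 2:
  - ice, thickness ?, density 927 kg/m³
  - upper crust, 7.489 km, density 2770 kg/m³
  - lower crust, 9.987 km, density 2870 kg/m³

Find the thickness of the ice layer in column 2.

0.753 km

Take the compensation level at the base of the deeper column (depth z_c below the surface of column 1) and equate Σ ρ_i t_i down to z_c; mantle fills any gap and the z_c terms cancel.
Column 1: 20.7×2890 + 17.49×2940 + (z_c − 38.19)×3320
Column 2: 1.546×0 + x×927 + 7.489×2770 + 9.987×2870 + (z_c − 1.546 − 17.476 − x)×3320
The z_c×3320 term appears on both sides and cancels. Collect the known terms of each column as K = Σ(ρt)_known − 3320 × (depth of known layers): K_1 = 111243.6 − 3320×38.19 = −15547.2; K_2 = 49407.22 − 3320×(1.546 + 17.476) = −13745.82.
Balance: K_1 = K_2 − x×(3320 − 927), so x = (K_2 − K_1)/(3320 − 927) = 1801.38/2393 = 0.753 km.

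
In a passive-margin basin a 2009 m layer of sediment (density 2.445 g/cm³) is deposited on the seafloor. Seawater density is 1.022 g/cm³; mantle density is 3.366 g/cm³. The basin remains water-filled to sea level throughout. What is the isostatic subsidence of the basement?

1220 m

Submarine loading: the sediment displaces seawater, and the subsidence is in turn flooded, so s (ρ_m − ρ_w) = t (ρ_sed − ρ_w).
s = 2009 m × (2.445 − 1.022) / (3.366 − 1.022) = 1220 m.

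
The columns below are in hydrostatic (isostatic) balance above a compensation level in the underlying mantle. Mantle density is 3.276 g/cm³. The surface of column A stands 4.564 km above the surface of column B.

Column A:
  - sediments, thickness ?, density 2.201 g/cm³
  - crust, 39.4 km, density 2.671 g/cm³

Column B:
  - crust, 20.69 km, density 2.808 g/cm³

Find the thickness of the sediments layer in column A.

Take the compensation level at the base of the deeper column (depth z_c below the surface of column A) and equate Σ ρ_i t_i down to z_c; mantle fills any gap and the z_c terms cancel.
Column A: x×2.201 + 39.4×2.671 + (z_c − 39.4 − x)×3.276
Column B: 4.564×0 + 20.69×2.808 + (z_c − 4.564 − 20.69)×3.276
The z_c×3.276 term appears on both sides and cancels. Collect the known terms of each column as K = Σ(ρt)_known − 3.276 × (depth of known layers): K_A = 105.2374 − 3.276×39.4 = −23.837; K_B = 58.09752 − 3.276×(4.564 + 20.69) = −24.634584.
Balance: K_A − x×(3.276 − 2.201) = K_B, so x = (K_A − K_B)/(3.276 − 2.201) = 0.797584/1.075 = 0.742 km.

0.742 km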